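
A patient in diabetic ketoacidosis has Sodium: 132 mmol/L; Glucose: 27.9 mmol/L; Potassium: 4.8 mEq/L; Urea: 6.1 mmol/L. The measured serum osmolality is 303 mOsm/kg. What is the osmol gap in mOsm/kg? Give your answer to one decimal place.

5.0 mOsm/kg

Calculated osmolality = 2·Na + glucose + urea
= 2·132 + 27.9 + 6.1
= 264 + 27.90 + 6.10
= 298 mOsm/kg ≈ 298.0 mOsm/kg
Osmolar gap = measured − calculated = 303 − 298.0 = 5.0 mOsm/kg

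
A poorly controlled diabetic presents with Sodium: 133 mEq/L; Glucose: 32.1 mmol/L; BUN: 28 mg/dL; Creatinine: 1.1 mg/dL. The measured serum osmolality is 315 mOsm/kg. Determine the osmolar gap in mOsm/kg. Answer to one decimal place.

6.9 mOsm/kg

Calculated osmolality = 2·Na + glucose + BUN/2.8
= 2·133 + 32.1 + 28/2.8
= 266 + 32.10 + 10
= 308.1 mOsm/kg ≈ 308.1 mOsm/kg
Osmolar gap = measured − calculated = 315 − 308.1 = 6.9 mOsm/kg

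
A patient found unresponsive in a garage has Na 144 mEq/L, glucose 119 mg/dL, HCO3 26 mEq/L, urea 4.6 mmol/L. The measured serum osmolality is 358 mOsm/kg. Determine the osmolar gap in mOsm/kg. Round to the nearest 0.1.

Calculated osmolality = 2·Na + glucose/18 + urea
= 2·144 + 119/18 + 4.6
= 288 + 6.61 + 4.60
= 299.21 mOsm/kg ≈ 299.2 mOsm/kg
Osmolar gap = measured − calculated = 358 − 299.2 = 58.8 mOsm/kg

58.8 mOsm/kg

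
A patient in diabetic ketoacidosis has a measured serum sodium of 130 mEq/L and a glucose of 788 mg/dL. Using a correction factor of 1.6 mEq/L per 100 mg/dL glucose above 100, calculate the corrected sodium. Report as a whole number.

Corrected Na = measured Na + 1.6 · (glucose − 100)/100
= 130 + 1.6 · (788 − 100)/100
= 130 + 11
= 141 mEq/L

141 mEq/L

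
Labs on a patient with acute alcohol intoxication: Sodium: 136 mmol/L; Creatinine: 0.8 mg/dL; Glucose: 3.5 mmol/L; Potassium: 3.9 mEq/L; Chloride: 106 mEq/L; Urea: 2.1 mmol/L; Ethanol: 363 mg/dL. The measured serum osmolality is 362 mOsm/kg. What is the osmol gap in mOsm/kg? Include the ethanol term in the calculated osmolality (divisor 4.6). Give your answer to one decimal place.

5.5 mOsm/kg

Calculated osmolality = 2·Na + glucose + urea + ethanol/4.6
= 2·136 + 3.5 + 2.1 + 363/4.6
= 272 + 3.50 + 2.10 + 78.91
= 356.51 mOsm/kg ≈ 356.5 mOsm/kg
Osmolar gap = measured − calculated = 362 − 356.5 = 5.5 mOsm/kg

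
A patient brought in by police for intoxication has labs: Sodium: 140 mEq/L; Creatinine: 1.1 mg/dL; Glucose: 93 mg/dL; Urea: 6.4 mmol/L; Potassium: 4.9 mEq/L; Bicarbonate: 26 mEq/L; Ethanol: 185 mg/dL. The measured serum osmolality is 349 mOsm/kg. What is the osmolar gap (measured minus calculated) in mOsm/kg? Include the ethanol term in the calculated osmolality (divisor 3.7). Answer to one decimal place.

Calculated osmolality = 2·Na + glucose/18 + urea + ethanol/3.7
= 2·140 + 93/18 + 6.4 + 185/3.7
= 280 + 5.17 + 6.40 + 50
= 341.57 mOsm/kg ≈ 341.6 mOsm/kg
Osmolar gap = measured − calculated = 349 − 341.6 = 7.4 mOsm/kg

7.4 mOsm/kg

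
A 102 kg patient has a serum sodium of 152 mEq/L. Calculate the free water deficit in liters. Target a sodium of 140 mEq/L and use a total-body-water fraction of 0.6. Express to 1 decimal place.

TBW = 0.6 · 102 = 61.2 L
Free water deficit = TBW · (Na/140 − 1)
= 61.2 · (152/140 − 1)
= 61.2 · 0.0857
= 5.24 L

5.2 L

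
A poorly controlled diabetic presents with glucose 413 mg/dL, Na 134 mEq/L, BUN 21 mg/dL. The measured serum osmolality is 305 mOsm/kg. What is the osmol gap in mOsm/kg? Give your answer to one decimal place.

6.6 mOsm/kg

Calculated osmolality = 2·Na + glucose/18 + BUN/2.8
= 2·134 + 413/18 + 21/2.8
= 268 + 22.94 + 7.50
= 298.44 mOsm/kg ≈ 298.4 mOsm/kg
Osmolar gap = measured − calculated = 305 − 298.4 = 6.6 mOsm/kg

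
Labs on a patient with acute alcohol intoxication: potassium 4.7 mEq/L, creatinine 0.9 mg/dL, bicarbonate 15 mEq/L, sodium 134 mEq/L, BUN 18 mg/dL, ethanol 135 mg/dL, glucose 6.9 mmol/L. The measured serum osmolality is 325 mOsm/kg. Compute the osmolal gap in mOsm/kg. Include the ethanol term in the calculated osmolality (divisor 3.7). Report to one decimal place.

7.2 mOsm/kg

Calculated osmolality = 2·Na + glucose + BUN/2.8 + ethanol/3.7
= 2·134 + 6.9 + 18/2.8 + 135/3.7
= 268 + 6.90 + 6.43 + 36.49
= 317.82 mOsm/kg ≈ 317.8 mOsm/kg
Osmolar gap = measured − calculated = 325 − 317.8 = 7.2 mOsm/kg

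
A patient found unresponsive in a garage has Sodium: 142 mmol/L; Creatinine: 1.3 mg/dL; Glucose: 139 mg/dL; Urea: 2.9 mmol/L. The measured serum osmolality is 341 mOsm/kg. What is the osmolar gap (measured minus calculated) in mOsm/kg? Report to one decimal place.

46.4 mOsm/kg

Calculated osmolality = 2·Na + glucose/18 + urea
= 2·142 + 139/18 + 2.9
= 284 + 7.72 + 2.90
= 294.62 mOsm/kg ≈ 294.6 mOsm/kg
Osmolar gap = measured − calculated = 341 − 294.6 = 46.4 mOsm/kg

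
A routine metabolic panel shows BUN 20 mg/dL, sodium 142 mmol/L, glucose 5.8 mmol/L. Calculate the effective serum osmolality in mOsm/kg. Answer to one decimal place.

Effective osmolality excludes urea (freely permeant across cell membranes):
2·Na + glucose
= 2·142 + 5.8
= 284 + 5.8
= 289.8 mOsm/kg

289.8 mOsm/kg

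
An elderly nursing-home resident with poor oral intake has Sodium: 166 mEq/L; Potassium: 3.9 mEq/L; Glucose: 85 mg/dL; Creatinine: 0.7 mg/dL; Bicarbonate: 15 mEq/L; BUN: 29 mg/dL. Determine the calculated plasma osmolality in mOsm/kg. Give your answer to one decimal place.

Calculated osmolality = 2·Na + glucose/18 + BUN/2.8
= 2·166 + 85/18 + 29/2.8
= 332 + 4.72 + 10.36
= 347.08 mOsm/kg

347.1 mOsm/kg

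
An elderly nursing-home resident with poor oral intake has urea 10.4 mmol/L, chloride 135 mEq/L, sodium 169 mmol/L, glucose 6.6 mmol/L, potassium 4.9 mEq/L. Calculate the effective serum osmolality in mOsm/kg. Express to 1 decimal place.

Effective osmolality excludes urea (freely permeant across cell membranes):
2·Na + glucose
= 2·169 + 6.6
= 338 + 6.6
= 344.6 mOsm/kg

344.6 mOsm/kg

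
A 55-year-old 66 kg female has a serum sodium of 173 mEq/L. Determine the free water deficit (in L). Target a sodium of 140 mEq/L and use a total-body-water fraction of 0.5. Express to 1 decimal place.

7.8 L

TBW = 0.5 · 66 = 33 L
Free water deficit = TBW · (Na/140 − 1)
= 33 · (173/140 − 1)
= 33 · 0.2357
= 7.78 L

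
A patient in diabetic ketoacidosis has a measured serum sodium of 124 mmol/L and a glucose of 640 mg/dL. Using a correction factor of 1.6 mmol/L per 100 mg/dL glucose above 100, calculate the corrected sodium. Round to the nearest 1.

133 mmol/L

Corrected Na = measured Na + 1.6 · (glucose − 100)/100
= 124 + 1.6 · (640 − 100)/100
= 124 + 8.6
= 132.6 mmol/L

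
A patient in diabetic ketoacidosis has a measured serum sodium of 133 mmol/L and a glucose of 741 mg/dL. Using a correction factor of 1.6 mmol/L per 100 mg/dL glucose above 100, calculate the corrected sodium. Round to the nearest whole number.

Corrected Na = measured Na + 1.6 · (glucose − 100)/100
= 133 + 1.6 · (741 − 100)/100
= 133 + 10.3
= 143.3 mmol/L

143 mmol/L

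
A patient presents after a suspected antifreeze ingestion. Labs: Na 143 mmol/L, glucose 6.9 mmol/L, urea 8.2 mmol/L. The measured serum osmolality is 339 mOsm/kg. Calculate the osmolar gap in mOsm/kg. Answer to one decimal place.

37.9 mOsm/kg

Calculated osmolality = 2·Na + glucose + urea
= 2·143 + 6.9 + 8.2
= 286 + 6.90 + 8.20
= 301.1 mOsm/kg ≈ 301.1 mOsm/kg
Osmolar gap = measured − calculated = 339 − 301.1 = 37.9 mOsm/kg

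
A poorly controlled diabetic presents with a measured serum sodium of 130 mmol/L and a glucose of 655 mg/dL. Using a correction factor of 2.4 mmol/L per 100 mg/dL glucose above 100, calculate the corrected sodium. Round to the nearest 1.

143 mmol/L

Corrected Na = measured Na + 2.4 · (glucose − 100)/100
= 130 + 2.4 · (655 − 100)/100
= 130 + 13.3
= 143.3 mmol/L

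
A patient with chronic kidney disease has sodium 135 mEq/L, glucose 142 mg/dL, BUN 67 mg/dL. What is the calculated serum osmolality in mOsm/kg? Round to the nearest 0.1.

Calculated osmolality = 2·Na + glucose/18 + BUN/2.8
= 2·135 + 142/18 + 67/2.8
= 270 + 7.89 + 23.93
= 301.82 mOsm/kg

301.8 mOsm/kg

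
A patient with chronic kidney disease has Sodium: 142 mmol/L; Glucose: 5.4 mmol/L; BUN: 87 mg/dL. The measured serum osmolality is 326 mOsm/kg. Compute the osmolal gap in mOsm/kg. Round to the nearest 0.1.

Calculated osmolality = 2·Na + glucose + BUN/2.8
= 2·142 + 5.4 + 87/2.8
= 284 + 5.40 + 31.07
= 320.47 mOsm/kg ≈ 320.5 mOsm/kg
Osmolar gap = measured − calculated = 326 − 320.5 = 5.5 mOsm/kg

5.5 mOsm/kg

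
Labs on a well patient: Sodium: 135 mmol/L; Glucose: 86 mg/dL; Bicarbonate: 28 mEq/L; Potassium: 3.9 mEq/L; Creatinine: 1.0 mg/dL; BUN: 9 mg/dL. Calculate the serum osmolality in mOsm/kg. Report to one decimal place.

Calculated osmolality = 2·Na + glucose/18 + BUN/2.8
= 2·135 + 86/18 + 9/2.8
= 270 + 4.78 + 3.21
= 277.99 mOsm/kg

278.0 mOsm/kg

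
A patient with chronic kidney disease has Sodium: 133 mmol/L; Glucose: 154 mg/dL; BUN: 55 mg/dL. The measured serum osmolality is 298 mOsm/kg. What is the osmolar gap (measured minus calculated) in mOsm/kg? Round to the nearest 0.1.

Calculated osmolality = 2·Na + glucose/18 + BUN/2.8
= 2·133 + 154/18 + 55/2.8
= 266 + 8.56 + 19.64
= 294.2 mOsm/kg ≈ 294.2 mOsm/kg
Osmolar gap = measured − calculated = 298 − 294.2 = 3.8 mOsm/kg

3.8 mOsm/kg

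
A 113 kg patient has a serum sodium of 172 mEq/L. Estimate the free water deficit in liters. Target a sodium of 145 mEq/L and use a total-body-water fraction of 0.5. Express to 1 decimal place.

10.5 L

TBW = 0.5 · 113 = 56.5 L
Free water deficit = TBW · (Na/145 − 1)
= 56.5 · (172/145 − 1)
= 56.5 · 0.1862
= 10.52 L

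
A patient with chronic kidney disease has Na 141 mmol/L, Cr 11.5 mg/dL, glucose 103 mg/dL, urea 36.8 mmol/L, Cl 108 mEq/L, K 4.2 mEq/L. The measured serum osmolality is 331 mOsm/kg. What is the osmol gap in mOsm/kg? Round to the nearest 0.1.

Calculated osmolality = 2·Na + glucose/18 + urea
= 2·141 + 103/18 + 36.8
= 282 + 5.72 + 36.80
= 324.52 mOsm/kg ≈ 324.5 mOsm/kg
Osmolar gap = measured − calculated = 331 − 324.5 = 6.5 mOsm/kg

6.5 mOsm/kg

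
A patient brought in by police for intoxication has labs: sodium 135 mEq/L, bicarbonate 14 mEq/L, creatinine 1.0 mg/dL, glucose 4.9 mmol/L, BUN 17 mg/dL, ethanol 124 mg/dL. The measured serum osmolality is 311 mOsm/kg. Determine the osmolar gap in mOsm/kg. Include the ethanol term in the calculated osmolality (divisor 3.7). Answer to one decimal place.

Calculated osmolality = 2·Na + glucose + BUN/2.8 + ethanol/3.7
= 2·135 + 4.9 + 17/2.8 + 124/3.7
= 270 + 4.90 + 6.07 + 33.51
= 314.48 mOsm/kg ≈ 314.5 mOsm/kg
Osmolar gap = measured − calculated = 311 − 314.5 = -3.5 mOsm/kg

-3.5 mOsm/kg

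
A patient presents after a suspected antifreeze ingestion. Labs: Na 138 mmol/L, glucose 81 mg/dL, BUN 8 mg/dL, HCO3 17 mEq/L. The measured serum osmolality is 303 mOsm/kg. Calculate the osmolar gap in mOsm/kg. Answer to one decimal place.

Calculated osmolality = 2·Na + glucose/18 + BUN/2.8
= 2·138 + 81/18 + 8/2.8
= 276 + 4.50 + 2.86
= 283.36 mOsm/kg ≈ 283.4 mOsm/kg
Osmolar gap = measured − calculated = 303 − 283.4 = 19.6 mOsm/kg

19.6 mOsm/kg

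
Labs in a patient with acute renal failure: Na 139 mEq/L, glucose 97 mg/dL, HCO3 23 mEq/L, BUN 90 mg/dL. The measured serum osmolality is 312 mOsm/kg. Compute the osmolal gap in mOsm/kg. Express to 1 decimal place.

-3.5 mOsm/kg

Calculated osmolality = 2·Na + glucose/18 + BUN/2.8
= 2·139 + 97/18 + 90/2.8
= 278 + 5.39 + 32.14
= 315.53 mOsm/kg ≈ 315.5 mOsm/kg
Osmolar gap = measured − calculated = 312 − 315.5 = -3.5 mOsm/kg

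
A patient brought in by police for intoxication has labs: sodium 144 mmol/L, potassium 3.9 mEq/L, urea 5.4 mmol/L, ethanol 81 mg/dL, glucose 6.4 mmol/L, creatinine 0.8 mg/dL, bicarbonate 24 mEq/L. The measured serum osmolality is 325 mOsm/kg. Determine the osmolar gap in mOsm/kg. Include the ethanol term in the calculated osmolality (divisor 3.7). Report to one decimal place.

3.3 mOsm/kg

Calculated osmolality = 2·Na + glucose + urea + ethanol/3.7
= 2·144 + 6.4 + 5.4 + 81/3.7
= 288 + 6.40 + 5.40 + 21.89
= 321.69 mOsm/kg ≈ 321.7 mOsm/kg
Osmolar gap = measured − calculated = 325 − 321.7 = 3.3 mOsm/kg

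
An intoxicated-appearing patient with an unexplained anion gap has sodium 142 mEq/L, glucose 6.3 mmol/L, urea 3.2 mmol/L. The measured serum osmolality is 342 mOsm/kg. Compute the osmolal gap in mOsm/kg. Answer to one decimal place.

Calculated osmolality = 2·Na + glucose + urea
= 2·142 + 6.3 + 3.2
= 284 + 6.30 + 3.20
= 293.5 mOsm/kg ≈ 293.5 mOsm/kg
Osmolar gap = measured − calculated = 342 − 293.5 = 48.5 mOsm/kg

48.5 mOsm/kg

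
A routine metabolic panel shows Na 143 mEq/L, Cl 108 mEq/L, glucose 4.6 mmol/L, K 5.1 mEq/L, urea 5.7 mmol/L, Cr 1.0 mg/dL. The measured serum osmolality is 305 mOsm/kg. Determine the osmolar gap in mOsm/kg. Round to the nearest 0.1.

8.7 mOsm/kg

Calculated osmolality = 2·Na + glucose + urea
= 2·143 + 4.6 + 5.7
= 286 + 4.60 + 5.70
= 296.3 mOsm/kg ≈ 296.3 mOsm/kg
Osmolar gap = measured − calculated = 305 − 296.3 = 8.7 mOsm/kg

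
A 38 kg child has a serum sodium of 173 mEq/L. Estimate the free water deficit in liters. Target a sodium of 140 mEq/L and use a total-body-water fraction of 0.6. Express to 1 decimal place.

5.4 L

TBW = 0.6 · 38 = 22.8 L
Free water deficit = TBW · (Na/140 − 1)
= 22.8 · (173/140 − 1)
= 22.8 · 0.2357
= 5.37 L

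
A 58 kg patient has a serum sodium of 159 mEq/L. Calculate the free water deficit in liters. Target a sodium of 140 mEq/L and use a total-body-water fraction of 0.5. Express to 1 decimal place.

3.9 L

TBW = 0.5 · 58 = 29 L
Free water deficit = TBW · (Na/140 − 1)
= 29 · (159/140 − 1)
= 29 · 0.1357
= 3.94 L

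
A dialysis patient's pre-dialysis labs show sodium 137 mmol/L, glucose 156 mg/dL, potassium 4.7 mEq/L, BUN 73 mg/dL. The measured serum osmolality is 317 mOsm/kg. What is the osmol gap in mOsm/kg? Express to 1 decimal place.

8.3 mOsm/kg

Calculated osmolality = 2·Na + glucose/18 + BUN/2.8
= 2·137 + 156/18 + 73/2.8
= 274 + 8.67 + 26.07
= 308.74 mOsm/kg ≈ 308.7 mOsm/kg
Osmolar gap = measured − calculated = 317 − 308.7 = 8.3 mOsm/kg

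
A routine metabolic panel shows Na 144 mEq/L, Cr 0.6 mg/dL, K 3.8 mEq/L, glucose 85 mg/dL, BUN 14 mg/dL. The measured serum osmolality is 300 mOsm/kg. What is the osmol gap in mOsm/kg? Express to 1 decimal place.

2.3 mOsm/kg

Calculated osmolality = 2·Na + glucose/18 + BUN/2.8
= 2·144 + 85/18 + 14/2.8
= 288 + 4.72 + 5
= 297.72 mOsm/kg ≈ 297.7 mOsm/kg
Osmolar gap = measured − calculated = 300 − 297.7 = 2.3 mOsm/kg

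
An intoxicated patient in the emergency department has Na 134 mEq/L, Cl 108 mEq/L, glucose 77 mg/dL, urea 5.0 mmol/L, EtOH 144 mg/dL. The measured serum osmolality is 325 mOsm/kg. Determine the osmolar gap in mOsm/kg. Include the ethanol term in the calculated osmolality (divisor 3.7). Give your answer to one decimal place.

8.8 mOsm/kg

Calculated osmolality = 2·Na + glucose/18 + urea + ethanol/3.7
= 2·134 + 77/18 + 5 + 144/3.7
= 268 + 4.28 + 5 + 38.92
= 316.2 mOsm/kg ≈ 316.2 mOsm/kg
Osmolar gap = measured − calculated = 325 − 316.2 = 8.8 mOsm/kg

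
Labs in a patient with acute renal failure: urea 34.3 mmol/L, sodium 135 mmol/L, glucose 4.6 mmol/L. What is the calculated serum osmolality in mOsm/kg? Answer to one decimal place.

308.9 mOsm/kg

Calculated osmolality = 2·Na + glucose + urea
= 2·135 + 4.6 + 34.3
= 270 + 4.60 + 34.30
= 308.9 mOsm/kg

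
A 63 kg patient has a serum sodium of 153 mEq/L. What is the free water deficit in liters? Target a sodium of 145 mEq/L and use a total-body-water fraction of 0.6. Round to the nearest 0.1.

TBW = 0.6 · 63 = 37.8 L
Free water deficit = TBW · (Na/145 − 1)
= 37.8 · (153/145 − 1)
= 37.8 · 0.0552
= 2.09 L

2.1 L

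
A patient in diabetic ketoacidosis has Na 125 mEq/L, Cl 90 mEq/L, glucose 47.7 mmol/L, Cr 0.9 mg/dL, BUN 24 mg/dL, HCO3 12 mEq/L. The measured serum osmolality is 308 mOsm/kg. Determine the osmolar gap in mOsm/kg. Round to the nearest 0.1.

1.7 mOsm/kg

Calculated osmolality = 2·Na + glucose + BUN/2.8
= 2·125 + 47.7 + 24/2.8
= 250 + 47.70 + 8.57
= 306.27 mOsm/kg ≈ 306.3 mOsm/kg
Osmolar gap = measured − calculated = 308 − 306.3 = 1.7 mOsm/kg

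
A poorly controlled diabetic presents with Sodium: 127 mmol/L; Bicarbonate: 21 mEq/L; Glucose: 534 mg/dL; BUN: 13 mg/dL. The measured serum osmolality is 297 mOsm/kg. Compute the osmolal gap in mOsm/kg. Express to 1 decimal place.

Calculated osmolality = 2·Na + glucose/18 + BUN/2.8
= 2·127 + 534/18 + 13/2.8
= 254 + 29.67 + 4.64
= 288.31 mOsm/kg ≈ 288.3 mOsm/kg
Osmolar gap = measured − calculated = 297 − 288.3 = 8.7 mOsm/kg

8.7 mOsm/kg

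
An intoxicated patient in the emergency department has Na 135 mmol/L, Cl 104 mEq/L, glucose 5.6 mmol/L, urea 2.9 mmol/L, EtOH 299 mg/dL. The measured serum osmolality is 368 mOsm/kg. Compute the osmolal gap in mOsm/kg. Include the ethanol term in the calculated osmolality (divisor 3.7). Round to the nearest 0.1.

Calculated osmolality = 2·Na + glucose + urea + ethanol/3.7
= 2·135 + 5.6 + 2.9 + 299/3.7
= 270 + 5.60 + 2.90 + 80.81
= 359.31 mOsm/kg ≈ 359.3 mOsm/kg
Osmolar gap = measured − calculated = 368 − 359.3 = 8.7 mOsm/kg

8.7 mOsm/kg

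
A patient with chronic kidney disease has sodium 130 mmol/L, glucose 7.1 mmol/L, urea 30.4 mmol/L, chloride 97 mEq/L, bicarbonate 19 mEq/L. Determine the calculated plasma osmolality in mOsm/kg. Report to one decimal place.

Calculated osmolality = 2·Na + glucose + urea
= 2·130 + 7.1 + 30.4
= 260 + 7.10 + 30.40
= 297.5 mOsm/kg

297.5 mOsm/kg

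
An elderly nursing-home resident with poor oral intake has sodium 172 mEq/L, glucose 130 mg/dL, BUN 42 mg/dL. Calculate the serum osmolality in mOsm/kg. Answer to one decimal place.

366.2 mOsm/kg

Calculated osmolality = 2·Na + glucose/18 + BUN/2.8
= 2·172 + 130/18 + 42/2.8
= 344 + 7.22 + 15
= 366.22 mOsm/kg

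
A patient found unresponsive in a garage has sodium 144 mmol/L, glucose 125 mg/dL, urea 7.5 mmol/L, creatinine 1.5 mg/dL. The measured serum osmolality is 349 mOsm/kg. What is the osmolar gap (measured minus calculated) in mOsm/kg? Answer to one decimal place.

46.6 mOsm/kg

Calculated osmolality = 2·Na + glucose/18 + urea
= 2·144 + 125/18 + 7.5
= 288 + 6.94 + 7.50
= 302.44 mOsm/kg ≈ 302.4 mOsm/kg
Osmolar gap = measured − calculated = 349 − 302.4 = 46.6 mOsm/kg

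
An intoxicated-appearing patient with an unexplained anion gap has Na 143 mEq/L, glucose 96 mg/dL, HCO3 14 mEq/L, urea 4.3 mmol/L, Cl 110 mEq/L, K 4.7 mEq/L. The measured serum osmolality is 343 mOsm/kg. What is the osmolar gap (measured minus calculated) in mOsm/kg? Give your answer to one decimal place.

Calculated osmolality = 2·Na + glucose/18 + urea
= 2·143 + 96/18 + 4.3
= 286 + 5.33 + 4.30
= 295.63 mOsm/kg ≈ 295.6 mOsm/kg
Osmolar gap = measured − calculated = 343 − 295.6 = 47.4 mOsm/kg

47.4 mOsm/kg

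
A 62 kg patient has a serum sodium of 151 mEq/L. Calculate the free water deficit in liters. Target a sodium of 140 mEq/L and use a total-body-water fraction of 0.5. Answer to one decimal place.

TBW = 0.5 · 62 = 31 L
Free water deficit = TBW · (Na/140 − 1)
= 31 · (151/140 − 1)
= 31 · 0.0786
= 2.44 L

2.4 L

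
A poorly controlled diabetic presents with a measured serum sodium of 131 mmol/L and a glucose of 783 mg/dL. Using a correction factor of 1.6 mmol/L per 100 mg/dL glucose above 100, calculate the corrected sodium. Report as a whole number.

142 mmol/L

Corrected Na = measured Na + 1.6 · (glucose − 100)/100
= 131 + 1.6 · (783 − 100)/100
= 131 + 10.9
= 141.9 mmol/L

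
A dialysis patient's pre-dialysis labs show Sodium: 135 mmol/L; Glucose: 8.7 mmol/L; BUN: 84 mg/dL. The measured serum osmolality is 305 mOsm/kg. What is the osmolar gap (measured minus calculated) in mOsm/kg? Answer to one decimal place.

Calculated osmolality = 2·Na + glucose + BUN/2.8
= 2·135 + 8.7 + 84/2.8
= 270 + 8.70 + 30
= 308.7 mOsm/kg ≈ 308.7 mOsm/kg
Osmolar gap = measured − calculated = 305 − 308.7 = -3.7 mOsm/kg

-3.7 mOsm/kg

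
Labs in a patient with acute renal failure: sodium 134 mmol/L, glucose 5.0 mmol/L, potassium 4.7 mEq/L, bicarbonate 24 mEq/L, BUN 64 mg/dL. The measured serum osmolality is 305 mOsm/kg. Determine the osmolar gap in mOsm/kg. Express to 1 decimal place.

Calculated osmolality = 2·Na + glucose + BUN/2.8
= 2·134 + 5 + 64/2.8
= 268 + 5 + 22.86
= 295.86 mOsm/kg ≈ 295.9 mOsm/kg
Osmolar gap = measured − calculated = 305 − 295.9 = 9.1 mOsm/kg

9.1 mOsm/kg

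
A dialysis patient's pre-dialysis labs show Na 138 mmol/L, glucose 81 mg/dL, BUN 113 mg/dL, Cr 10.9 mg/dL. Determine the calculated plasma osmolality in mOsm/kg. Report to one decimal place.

Calculated osmolality = 2·Na + glucose/18 + BUN/2.8
= 2·138 + 81/18 + 113/2.8
= 276 + 4.50 + 40.36
= 320.86 mOsm/kg

320.9 mOsm/kg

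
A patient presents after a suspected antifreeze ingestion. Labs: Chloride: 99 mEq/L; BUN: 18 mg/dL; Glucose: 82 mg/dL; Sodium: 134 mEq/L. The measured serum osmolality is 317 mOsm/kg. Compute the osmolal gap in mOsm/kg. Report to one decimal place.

38.0 mOsm/kg

Calculated osmolality = 2·Na + glucose/18 + BUN/2.8
= 2·134 + 82/18 + 18/2.8
= 268 + 4.56 + 6.43
= 278.99 mOsm/kg ≈ 279.0 mOsm/kg
Osmolar gap = measured − calculated = 317 − 279.0 = 38.0 mOsm/kg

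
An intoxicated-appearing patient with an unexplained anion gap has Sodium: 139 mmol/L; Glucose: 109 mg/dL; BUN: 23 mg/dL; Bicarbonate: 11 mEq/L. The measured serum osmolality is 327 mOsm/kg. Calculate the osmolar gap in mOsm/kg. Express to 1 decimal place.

34.7 mOsm/kg

Calculated osmolality = 2·Na + glucose/18 + BUN/2.8
= 2·139 + 109/18 + 23/2.8
= 278 + 6.06 + 8.21
= 292.27 mOsm/kg ≈ 292.3 mOsm/kg
Osmolar gap = measured − calculated = 327 − 292.3 = 34.7 mOsm/kg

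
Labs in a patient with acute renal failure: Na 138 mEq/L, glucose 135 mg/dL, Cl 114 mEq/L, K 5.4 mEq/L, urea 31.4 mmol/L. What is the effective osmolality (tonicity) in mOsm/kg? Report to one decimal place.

Effective osmolality excludes urea (freely permeant across cell membranes):
2·Na + glucose/18
= 2·138 + 135/18
= 276 + 7.5
= 283.5 mOsm/kg

283.5 mOsm/kg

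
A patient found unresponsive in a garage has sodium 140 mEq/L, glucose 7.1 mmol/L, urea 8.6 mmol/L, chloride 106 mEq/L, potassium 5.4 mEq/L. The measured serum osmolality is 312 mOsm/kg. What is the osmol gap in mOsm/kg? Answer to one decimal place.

16.3 mOsm/kg

Calculated osmolality = 2·Na + glucose + urea
= 2·140 + 7.1 + 8.6
= 280 + 7.10 + 8.60
= 295.7 mOsm/kg ≈ 295.7 mOsm/kg
Osmolar gap = measured − calculated = 312 − 295.7 = 16.3 mOsm/kg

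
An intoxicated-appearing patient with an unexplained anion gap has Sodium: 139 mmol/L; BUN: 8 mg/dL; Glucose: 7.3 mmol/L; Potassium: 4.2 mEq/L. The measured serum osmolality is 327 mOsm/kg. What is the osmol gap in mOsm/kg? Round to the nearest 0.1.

38.8 mOsm/kg

Calculated osmolality = 2·Na + glucose + BUN/2.8
= 2·139 + 7.3 + 8/2.8
= 278 + 7.30 + 2.86
= 288.16 mOsm/kg ≈ 288.2 mOsm/kg
Osmolar gap = measured − calculated = 327 − 288.2 = 38.8 mOsm/kg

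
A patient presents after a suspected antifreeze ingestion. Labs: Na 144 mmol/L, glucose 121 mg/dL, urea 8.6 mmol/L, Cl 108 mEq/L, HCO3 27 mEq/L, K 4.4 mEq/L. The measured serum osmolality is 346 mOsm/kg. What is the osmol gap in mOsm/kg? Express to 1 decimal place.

Calculated osmolality = 2·Na + glucose/18 + urea
= 2·144 + 121/18 + 8.6
= 288 + 6.72 + 8.60
= 303.32 mOsm/kg ≈ 303.3 mOsm/kg
Osmolar gap = measured − calculated = 346 − 303.3 = 42.7 mOsm/kg

42.7 mOsm/kg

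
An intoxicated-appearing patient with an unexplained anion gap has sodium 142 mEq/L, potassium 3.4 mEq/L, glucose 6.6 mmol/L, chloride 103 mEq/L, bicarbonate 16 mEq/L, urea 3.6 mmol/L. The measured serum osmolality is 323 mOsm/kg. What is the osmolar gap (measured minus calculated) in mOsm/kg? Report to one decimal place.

28.8 mOsm/kg

Calculated osmolality = 2·Na + glucose + urea
= 2·142 + 6.6 + 3.6
= 284 + 6.60 + 3.60
= 294.2 mOsm/kg ≈ 294.2 mOsm/kg
Osmolar gap = measured − calculated = 323 − 294.2 = 28.8 mOsm/kg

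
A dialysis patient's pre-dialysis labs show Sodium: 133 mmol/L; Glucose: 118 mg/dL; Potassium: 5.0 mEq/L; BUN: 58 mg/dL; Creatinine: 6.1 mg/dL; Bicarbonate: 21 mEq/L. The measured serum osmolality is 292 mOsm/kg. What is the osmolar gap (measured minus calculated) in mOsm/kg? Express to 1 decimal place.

-1.3 mOsm/kg

Calculated osmolality = 2·Na + glucose/18 + BUN/2.8
= 2·133 + 118/18 + 58/2.8
= 266 + 6.56 + 20.71
= 293.27 mOsm/kg ≈ 293.3 mOsm/kg
Osmolar gap = measured − calculated = 292 − 293.3 = -1.3 mOsm/kg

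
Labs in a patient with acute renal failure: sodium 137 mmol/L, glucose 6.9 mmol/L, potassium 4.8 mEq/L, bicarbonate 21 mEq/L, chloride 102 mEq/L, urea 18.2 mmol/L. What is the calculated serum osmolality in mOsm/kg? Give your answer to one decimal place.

Calculated osmolality = 2·Na + glucose + urea
= 2·137 + 6.9 + 18.2
= 274 + 6.90 + 18.20
= 299.1 mOsm/kg

299.1 mOsm/kg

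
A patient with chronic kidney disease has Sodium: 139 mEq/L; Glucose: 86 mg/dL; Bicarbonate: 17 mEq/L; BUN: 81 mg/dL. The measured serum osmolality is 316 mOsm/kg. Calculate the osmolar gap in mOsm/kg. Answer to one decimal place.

Calculated osmolality = 2·Na + glucose/18 + BUN/2.8
= 2·139 + 86/18 + 81/2.8
= 278 + 4.78 + 28.93
= 311.71 mOsm/kg ≈ 311.7 mOsm/kg
Osmolar gap = measured − calculated = 316 − 311.7 = 4.3 mOsm/kg

4.3 mOsm/kg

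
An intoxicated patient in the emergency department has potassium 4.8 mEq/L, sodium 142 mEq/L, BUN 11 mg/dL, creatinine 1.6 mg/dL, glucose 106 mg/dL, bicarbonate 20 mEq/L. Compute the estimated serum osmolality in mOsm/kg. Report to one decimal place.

293.8 mOsm/kg

Calculated osmolality = 2·Na + glucose/18 + BUN/2.8
= 2·142 + 106/18 + 11/2.8
= 284 + 5.89 + 3.93
= 293.82 mOsm/kg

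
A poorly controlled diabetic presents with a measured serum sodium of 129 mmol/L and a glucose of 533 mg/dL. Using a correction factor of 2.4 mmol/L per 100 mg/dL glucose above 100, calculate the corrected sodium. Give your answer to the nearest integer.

139 mmol/L

Corrected Na = measured Na + 2.4 · (glucose − 100)/100
= 129 + 2.4 · (533 − 100)/100
= 129 + 10.4
= 139.4 mmol/L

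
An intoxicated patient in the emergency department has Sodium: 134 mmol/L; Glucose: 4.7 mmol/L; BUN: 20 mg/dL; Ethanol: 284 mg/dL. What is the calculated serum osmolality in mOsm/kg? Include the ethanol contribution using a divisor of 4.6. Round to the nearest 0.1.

Calculated osmolality = 2·Na + glucose + BUN/2.8 + ethanol/4.6
= 2·134 + 4.7 + 20/2.8 + 284/4.6
= 268 + 4.70 + 7.14 + 61.74
= 341.58 mOsm/kg

341.6 mOsm/kg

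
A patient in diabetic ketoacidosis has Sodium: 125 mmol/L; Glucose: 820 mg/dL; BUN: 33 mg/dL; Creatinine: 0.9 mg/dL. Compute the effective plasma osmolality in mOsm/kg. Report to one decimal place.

295.6 mOsm/kg

Effective osmolality excludes urea (freely permeant across cell membranes):
2·Na + glucose/18
= 2·125 + 820/18
= 250 + 45.56
= 295.56 mOsm/kg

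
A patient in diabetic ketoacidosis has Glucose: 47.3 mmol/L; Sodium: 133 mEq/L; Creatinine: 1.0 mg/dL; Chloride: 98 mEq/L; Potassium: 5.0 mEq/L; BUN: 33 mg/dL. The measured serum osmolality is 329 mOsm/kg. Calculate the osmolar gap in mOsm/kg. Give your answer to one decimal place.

3.9 mOsm/kg

Calculated osmolality = 2·Na + glucose + BUN/2.8
= 2·133 + 47.3 + 33/2.8
= 266 + 47.30 + 11.79
= 325.09 mOsm/kg ≈ 325.1 mOsm/kg
Osmolar gap = measured − calculated = 329 − 325.1 = 3.9 mOsm/kg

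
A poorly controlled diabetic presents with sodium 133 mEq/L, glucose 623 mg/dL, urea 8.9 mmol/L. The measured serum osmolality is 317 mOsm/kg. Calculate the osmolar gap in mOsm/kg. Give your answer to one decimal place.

Calculated osmolality = 2·Na + glucose/18 + urea
= 2·133 + 623/18 + 8.9
= 266 + 34.61 + 8.90
= 309.51 mOsm/kg ≈ 309.5 mOsm/kg
Osmolar gap = measured − calculated = 317 − 309.5 = 7.5 mOsm/kg

7.5 mOsm/kg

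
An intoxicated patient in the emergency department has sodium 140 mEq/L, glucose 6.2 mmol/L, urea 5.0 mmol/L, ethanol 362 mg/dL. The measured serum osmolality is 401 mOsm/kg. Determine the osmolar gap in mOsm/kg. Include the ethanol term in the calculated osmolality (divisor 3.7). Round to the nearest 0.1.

12.0 mOsm/kg

Calculated osmolality = 2·Na + glucose + urea + ethanol/3.7
= 2·140 + 6.2 + 5 + 362/3.7
= 280 + 6.20 + 5 + 97.84
= 389.04 mOsm/kg ≈ 389.0 mOsm/kg
Osmolar gap = measured − calculated = 401 − 389.0 = 12.0 mOsm/kg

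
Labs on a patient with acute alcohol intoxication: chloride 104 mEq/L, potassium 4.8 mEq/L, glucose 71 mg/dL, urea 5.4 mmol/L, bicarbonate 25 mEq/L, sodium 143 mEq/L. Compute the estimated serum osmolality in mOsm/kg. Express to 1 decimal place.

295.3 mOsm/kg

Calculated osmolality = 2·Na + glucose/18 + urea
= 2·143 + 71/18 + 5.4
= 286 + 3.94 + 5.40
= 295.34 mOsm/kg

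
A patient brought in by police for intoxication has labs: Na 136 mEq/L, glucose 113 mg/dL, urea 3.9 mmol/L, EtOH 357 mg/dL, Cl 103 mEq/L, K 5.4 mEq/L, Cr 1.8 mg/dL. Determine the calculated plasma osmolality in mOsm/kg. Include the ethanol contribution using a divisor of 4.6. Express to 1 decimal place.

Calculated osmolality = 2·Na + glucose/18 + urea + ethanol/4.6
= 2·136 + 113/18 + 3.9 + 357/4.6
= 272 + 6.28 + 3.90 + 77.61
= 359.79 mOsm/kg

359.8 mOsm/kg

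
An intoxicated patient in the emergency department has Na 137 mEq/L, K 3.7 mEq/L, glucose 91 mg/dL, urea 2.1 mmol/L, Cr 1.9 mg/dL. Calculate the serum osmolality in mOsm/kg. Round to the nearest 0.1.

Calculated osmolality = 2·Na + glucose/18 + urea
= 2·137 + 91/18 + 2.1
= 274 + 5.06 + 2.10
= 281.16 mOsm/kg

281.2 mOsm/kg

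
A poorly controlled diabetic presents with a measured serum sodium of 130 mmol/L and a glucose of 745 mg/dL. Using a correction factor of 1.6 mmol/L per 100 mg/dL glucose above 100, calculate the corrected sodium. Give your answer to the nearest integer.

Corrected Na = measured Na + 1.6 · (glucose − 100)/100
= 130 + 1.6 · (745 − 100)/100
= 130 + 10.3
= 140.3 mmol/L

140 mmol/L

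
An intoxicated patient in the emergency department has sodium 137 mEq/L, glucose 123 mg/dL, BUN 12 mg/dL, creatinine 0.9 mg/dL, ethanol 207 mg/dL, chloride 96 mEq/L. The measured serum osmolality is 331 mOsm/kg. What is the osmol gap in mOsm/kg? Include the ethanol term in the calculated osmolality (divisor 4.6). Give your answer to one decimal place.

Calculated osmolality = 2·Na + glucose/18 + BUN/2.8 + ethanol/4.6
= 2·137 + 123/18 + 12/2.8 + 207/4.6
= 274 + 6.83 + 4.29 + 45
= 330.12 mOsm/kg ≈ 330.1 mOsm/kg
Osmolar gap = measured − calculated = 331 − 330.1 = 0.9 mOsm/kg

0.9 mOsm/kg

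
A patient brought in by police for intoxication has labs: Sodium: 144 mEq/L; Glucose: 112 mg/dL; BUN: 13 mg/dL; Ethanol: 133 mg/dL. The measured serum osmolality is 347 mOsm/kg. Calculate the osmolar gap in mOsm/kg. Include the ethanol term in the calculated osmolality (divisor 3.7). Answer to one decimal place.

Calculated osmolality = 2·Na + glucose/18 + BUN/2.8 + ethanol/3.7
= 2·144 + 112/18 + 13/2.8 + 133/3.7
= 288 + 6.22 + 4.64 + 35.95
= 334.81 mOsm/kg ≈ 334.8 mOsm/kg
Osmolar gap = measured − calculated = 347 − 334.8 = 12.2 mOsm/kg

12.2 mOsm/kg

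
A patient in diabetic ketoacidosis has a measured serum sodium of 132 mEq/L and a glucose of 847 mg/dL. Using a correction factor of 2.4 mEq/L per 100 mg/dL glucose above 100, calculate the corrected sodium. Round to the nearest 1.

150 mEq/L

Corrected Na = measured Na + 2.4 · (glucose − 100)/100
= 132 + 2.4 · (847 − 100)/100
= 132 + 17.9
= 149.9 mEq/L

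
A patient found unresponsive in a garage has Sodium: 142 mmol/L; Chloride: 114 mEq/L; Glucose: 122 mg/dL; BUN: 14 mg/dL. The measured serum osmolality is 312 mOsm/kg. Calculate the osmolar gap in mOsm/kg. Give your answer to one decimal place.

Calculated osmolality = 2·Na + glucose/18 + BUN/2.8
= 2·142 + 122/18 + 14/2.8
= 284 + 6.78 + 5
= 295.78 mOsm/kg ≈ 295.8 mOsm/kg
Osmolar gap = measured − calculated = 312 − 295.8 = 16.2 mOsm/kg

16.2 mOsm/kg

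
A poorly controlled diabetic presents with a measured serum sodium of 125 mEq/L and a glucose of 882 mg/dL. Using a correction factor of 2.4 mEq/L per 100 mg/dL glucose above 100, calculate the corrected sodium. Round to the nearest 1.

144 mEq/L

Corrected Na = measured Na + 2.4 · (glucose − 100)/100
= 125 + 2.4 · (882 − 100)/100
= 125 + 18.8
= 143.8 mEq/L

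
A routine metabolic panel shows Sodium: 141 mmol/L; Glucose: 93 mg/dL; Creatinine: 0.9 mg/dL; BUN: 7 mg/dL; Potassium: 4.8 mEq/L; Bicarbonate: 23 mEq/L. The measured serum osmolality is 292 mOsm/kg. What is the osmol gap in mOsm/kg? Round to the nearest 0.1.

Calculated osmolality = 2·Na + glucose/18 + BUN/2.8
= 2·141 + 93/18 + 7/2.8
= 282 + 5.17 + 2.50
= 289.67 mOsm/kg ≈ 289.7 mOsm/kg
Osmolar gap = measured − calculated = 292 − 289.7 = 2.3 mOsm/kg

2.3 mOsm/kg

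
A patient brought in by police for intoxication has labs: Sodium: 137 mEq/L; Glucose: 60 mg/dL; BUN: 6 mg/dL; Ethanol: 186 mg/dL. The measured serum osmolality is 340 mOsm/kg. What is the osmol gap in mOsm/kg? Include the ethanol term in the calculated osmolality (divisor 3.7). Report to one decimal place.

10.3 mOsm/kg

Calculated osmolality = 2·Na + glucose/18 + BUN/2.8 + ethanol/3.7
= 2·137 + 60/18 + 6/2.8 + 186/3.7
= 274 + 3.33 + 2.14 + 50.27
= 329.74 mOsm/kg ≈ 329.7 mOsm/kg
Osmolar gap = measured − calculated = 340 − 329.7 = 10.3 mOsm/kg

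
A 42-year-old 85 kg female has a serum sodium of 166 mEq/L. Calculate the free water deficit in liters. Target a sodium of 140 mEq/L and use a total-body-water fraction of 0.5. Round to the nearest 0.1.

TBW = 0.5 · 85 = 42.5 L
Free water deficit = TBW · (Na/140 − 1)
= 42.5 · (166/140 − 1)
= 42.5 · 0.1857
= 7.89 L

7.9 L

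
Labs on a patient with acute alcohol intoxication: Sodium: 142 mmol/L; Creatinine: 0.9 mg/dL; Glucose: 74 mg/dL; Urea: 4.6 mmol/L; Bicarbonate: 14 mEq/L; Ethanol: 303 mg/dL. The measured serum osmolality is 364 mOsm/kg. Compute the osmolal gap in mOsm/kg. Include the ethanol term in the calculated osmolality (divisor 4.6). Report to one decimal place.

5.4 mOsm/kg

Calculated osmolality = 2·Na + glucose/18 + urea + ethanol/4.6
= 2·142 + 74/18 + 4.6 + 303/4.6
= 284 + 4.11 + 4.60 + 65.87
= 358.58 mOsm/kg ≈ 358.6 mOsm/kg
Osmolar gap = measured − calculated = 364 − 358.6 = 5.4 mOsm/kg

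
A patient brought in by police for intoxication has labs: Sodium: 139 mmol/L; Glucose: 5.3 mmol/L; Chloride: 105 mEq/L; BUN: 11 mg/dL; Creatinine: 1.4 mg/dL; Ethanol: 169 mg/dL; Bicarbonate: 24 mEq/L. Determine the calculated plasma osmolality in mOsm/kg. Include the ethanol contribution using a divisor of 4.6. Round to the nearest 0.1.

324.0 mOsm/kg

Calculated osmolality = 2·Na + glucose + BUN/2.8 + ethanol/4.6
= 2·139 + 5.3 + 11/2.8 + 169/4.6
= 278 + 5.30 + 3.93 + 36.74
= 323.97 mOsm/kg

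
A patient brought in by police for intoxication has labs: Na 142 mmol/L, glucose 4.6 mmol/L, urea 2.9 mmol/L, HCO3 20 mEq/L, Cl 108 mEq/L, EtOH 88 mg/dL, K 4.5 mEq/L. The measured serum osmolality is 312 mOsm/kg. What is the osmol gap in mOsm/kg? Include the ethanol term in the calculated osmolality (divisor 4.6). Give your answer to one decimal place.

Calculated osmolality = 2·Na + glucose + urea + ethanol/4.6
= 2·142 + 4.6 + 2.9 + 88/4.6
= 284 + 4.60 + 2.90 + 19.13
= 310.63 mOsm/kg ≈ 310.6 mOsm/kg
Osmolar gap = measured − calculated = 312 − 310.6 = 1.4 mOsm/kg

1.4 mOsm/kg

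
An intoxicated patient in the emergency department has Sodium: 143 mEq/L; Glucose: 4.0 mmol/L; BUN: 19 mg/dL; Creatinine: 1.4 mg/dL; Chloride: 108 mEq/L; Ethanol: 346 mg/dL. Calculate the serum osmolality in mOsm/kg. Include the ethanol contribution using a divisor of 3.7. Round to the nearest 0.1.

390.3 mOsm/kg

Calculated osmolality = 2·Na + glucose + BUN/2.8 + ethanol/3.7
= 2·143 + 4 + 19/2.8 + 346/3.7
= 286 + 4 + 6.79 + 93.51
= 390.3 mOsm/kg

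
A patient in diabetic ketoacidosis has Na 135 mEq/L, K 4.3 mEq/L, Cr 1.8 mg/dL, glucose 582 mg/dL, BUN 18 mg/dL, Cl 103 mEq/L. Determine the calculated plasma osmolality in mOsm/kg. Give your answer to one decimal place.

308.8 mOsm/kg

Calculated osmolality = 2·Na + glucose/18 + BUN/2.8
= 2·135 + 582/18 + 18/2.8
= 270 + 32.33 + 6.43
= 308.76 mOsm/kg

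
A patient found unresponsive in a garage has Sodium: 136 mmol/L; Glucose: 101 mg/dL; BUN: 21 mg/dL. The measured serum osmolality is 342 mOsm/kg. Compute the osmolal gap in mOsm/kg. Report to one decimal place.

Calculated osmolality = 2·Na + glucose/18 + BUN/2.8
= 2·136 + 101/18 + 21/2.8
= 272 + 5.61 + 7.50
= 285.11 mOsm/kg ≈ 285.1 mOsm/kg
Osmolar gap = measured − calculated = 342 − 285.1 = 56.9 mOsm/kg

56.9 mOsm/kg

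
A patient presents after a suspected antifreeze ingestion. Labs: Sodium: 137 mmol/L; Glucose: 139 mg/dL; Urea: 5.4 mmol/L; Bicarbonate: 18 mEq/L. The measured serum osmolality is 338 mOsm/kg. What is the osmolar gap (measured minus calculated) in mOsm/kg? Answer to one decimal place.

Calculated osmolality = 2·Na + glucose/18 + urea
= 2·137 + 139/18 + 5.4
= 274 + 7.72 + 5.40
= 287.12 mOsm/kg ≈ 287.1 mOsm/kg
Osmolar gap = measured − calculated = 338 − 287.1 = 50.9 mOsm/kg

50.9 mOsm/kg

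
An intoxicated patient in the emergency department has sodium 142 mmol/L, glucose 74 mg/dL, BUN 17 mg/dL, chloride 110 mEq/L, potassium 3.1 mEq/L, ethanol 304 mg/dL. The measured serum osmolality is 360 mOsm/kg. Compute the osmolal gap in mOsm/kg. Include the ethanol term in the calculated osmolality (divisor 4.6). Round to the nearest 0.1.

Calculated osmolality = 2·Na + glucose/18 + BUN/2.8 + ethanol/4.6
= 2·142 + 74/18 + 17/2.8 + 304/4.6
= 284 + 4.11 + 6.07 + 66.09
= 360.27 mOsm/kg ≈ 360.3 mOsm/kg
Osmolar gap = measured − calculated = 360 − 360.3 = -0.3 mOsm/kg

-0.3 mOsm/kg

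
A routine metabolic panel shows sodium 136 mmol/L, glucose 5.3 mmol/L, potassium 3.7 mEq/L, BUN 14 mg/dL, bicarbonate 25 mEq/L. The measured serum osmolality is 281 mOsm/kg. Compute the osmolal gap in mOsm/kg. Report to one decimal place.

-1.3 mOsm/kg

Calculated osmolality = 2·Na + glucose + BUN/2.8
= 2·136 + 5.3 + 14/2.8
= 272 + 5.30 + 5
= 282.3 mOsm/kg ≈ 282.3 mOsm/kg
Osmolar gap = measured − calculated = 281 − 282.3 = -1.3 mOsm/kg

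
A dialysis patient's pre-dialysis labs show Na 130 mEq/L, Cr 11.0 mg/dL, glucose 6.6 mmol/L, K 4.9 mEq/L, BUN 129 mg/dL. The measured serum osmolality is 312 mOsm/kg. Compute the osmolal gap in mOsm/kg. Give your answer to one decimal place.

Calculated osmolality = 2·Na + glucose + BUN/2.8
= 2·130 + 6.6 + 129/2.8
= 260 + 6.60 + 46.07
= 312.67 mOsm/kg ≈ 312.7 mOsm/kg
Osmolar gap = measured − calculated = 312 − 312.7 = -0.7 mOsm/kg

-0.7 mOsm/kg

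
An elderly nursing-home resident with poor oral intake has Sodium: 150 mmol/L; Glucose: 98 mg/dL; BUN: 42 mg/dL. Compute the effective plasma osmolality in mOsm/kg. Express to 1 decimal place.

Effective osmolality excludes urea (freely permeant across cell membranes):
2·Na + glucose/18
= 2·150 + 98/18
= 300 + 5.44
= 305.44 mOsm/kg

305.4 mOsm/kg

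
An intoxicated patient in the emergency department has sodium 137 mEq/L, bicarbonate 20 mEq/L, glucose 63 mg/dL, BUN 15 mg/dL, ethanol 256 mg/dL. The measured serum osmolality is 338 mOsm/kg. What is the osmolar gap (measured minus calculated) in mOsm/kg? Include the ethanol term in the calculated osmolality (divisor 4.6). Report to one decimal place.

Calculated osmolality = 2·Na + glucose/18 + BUN/2.8 + ethanol/4.6
= 2·137 + 63/18 + 15/2.8 + 256/4.6
= 274 + 3.50 + 5.36 + 55.65
= 338.51 mOsm/kg ≈ 338.5 mOsm/kg
Osmolar gap = measured − calculated = 338 − 338.5 = -0.5 mOsm/kg

-0.5 mOsm/kg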